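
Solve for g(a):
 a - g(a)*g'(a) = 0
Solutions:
 g(a) = -sqrt(C1 + a^2)
 g(a) = sqrt(C1 + a^2)


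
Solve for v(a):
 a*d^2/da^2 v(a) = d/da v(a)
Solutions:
 v(a) = C1 + C2*a^2


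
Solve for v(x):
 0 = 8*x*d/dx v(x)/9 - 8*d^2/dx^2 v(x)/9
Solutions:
 v(x) = C1 + C2*erfi(sqrt(2)*x/2)


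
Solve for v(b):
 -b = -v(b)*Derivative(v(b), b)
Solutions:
 v(b) = -sqrt(C1 + b^2)
 v(b) = sqrt(C1 + b^2)


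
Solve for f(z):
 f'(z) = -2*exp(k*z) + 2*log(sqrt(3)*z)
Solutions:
 f(z) = C1 + 2*z*log(z) + z*(-2 + log(3)) + Piecewise((-2*exp(k*z)/k, Ne(k, 0)), (-2*z, True))


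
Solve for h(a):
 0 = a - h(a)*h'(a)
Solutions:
 h(a) = -sqrt(C1 + a^2)
 h(a) = sqrt(C1 + a^2)


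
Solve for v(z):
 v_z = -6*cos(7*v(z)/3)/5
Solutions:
 6*z/5 - 3*log(sin(7*v(z)/3) - 1)/14 + 3*log(sin(7*v(z)/3) + 1)/14 = C1


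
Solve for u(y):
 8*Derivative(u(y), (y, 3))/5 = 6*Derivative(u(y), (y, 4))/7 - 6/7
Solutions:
 u(y) = C1 + C2*y + C3*y^2 + C4*exp(28*y/15) - 5*y^3/56


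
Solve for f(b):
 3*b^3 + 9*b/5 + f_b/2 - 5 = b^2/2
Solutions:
 f(b) = C1 - 3*b^4/2 + b^3/3 - 9*b^2/5 + 10*b


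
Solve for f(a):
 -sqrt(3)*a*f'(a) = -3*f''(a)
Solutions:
 f(a) = C1 + C2*erfi(sqrt(2)*3^(3/4)*a/6)


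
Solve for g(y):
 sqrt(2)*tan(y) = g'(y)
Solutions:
 g(y) = C1 - sqrt(2)*log(cos(y))


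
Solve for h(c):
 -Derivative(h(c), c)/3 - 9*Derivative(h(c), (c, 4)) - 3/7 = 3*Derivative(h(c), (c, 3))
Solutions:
 h(c) = C1 + C2*exp(c*(-4 + 2*2^(1/3)/(3*sqrt(93) + 29)^(1/3) + 2^(2/3)*(3*sqrt(93) + 29)^(1/3))/36)*sin(2^(1/3)*sqrt(3)*c*(-2^(1/3)*(3*sqrt(93) + 29)^(1/3) + 2/(3*sqrt(93) + 29)^(1/3))/36) + C3*exp(c*(-4 + 2*2^(1/3)/(3*sqrt(93) + 29)^(1/3) + 2^(2/3)*(3*sqrt(93) + 29)^(1/3))/36)*cos(2^(1/3)*sqrt(3)*c*(-2^(1/3)*(3*sqrt(93) + 29)^(1/3) + 2/(3*sqrt(93) + 29)^(1/3))/36) + C4*exp(-c*(2*2^(1/3)/(3*sqrt(93) + 29)^(1/3) + 2 + 2^(2/3)*(3*sqrt(93) + 29)^(1/3))/18) - 9*c/7


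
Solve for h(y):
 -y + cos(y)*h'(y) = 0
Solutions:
 h(y) = C1 + Integral(y/cos(y), y)


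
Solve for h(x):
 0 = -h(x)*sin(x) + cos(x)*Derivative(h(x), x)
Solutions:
 h(x) = C1/cos(x)


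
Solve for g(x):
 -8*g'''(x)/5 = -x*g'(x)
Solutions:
 g(x) = C1 + Integral(C2*airyai(5^(1/3)*x/2) + C3*airybi(5^(1/3)*x/2), x)


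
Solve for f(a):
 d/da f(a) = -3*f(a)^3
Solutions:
 f(a) = -sqrt(2)*sqrt(-1/(C1 - 3*a))/2
 f(a) = sqrt(2)*sqrt(-1/(C1 - 3*a))/2


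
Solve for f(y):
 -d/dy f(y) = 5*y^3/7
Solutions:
 f(y) = C1 - 5*y^4/28


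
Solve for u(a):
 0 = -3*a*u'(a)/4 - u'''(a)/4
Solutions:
 u(a) = C1 + Integral(C2*airyai(-3^(1/3)*a) + C3*airybi(-3^(1/3)*a), a)


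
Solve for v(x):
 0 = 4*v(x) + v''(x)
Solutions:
 v(x) = C1*sin(2*x) + C2*cos(2*x)


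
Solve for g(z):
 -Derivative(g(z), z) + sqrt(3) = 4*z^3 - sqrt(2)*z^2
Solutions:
 g(z) = C1 - z^4 + sqrt(2)*z^3/3 + sqrt(3)*z


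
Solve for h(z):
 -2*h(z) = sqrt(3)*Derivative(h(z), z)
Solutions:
 h(z) = C1*exp(-2*sqrt(3)*z/3)


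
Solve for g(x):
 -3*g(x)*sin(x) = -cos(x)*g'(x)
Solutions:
 g(x) = C1/cos(x)^3


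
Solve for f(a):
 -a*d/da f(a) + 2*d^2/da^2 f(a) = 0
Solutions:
 f(a) = C1 + C2*erfi(a/2)


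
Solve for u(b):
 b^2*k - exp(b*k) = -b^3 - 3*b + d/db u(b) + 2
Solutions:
 u(b) = C1 + b^4/4 + b^3*k/3 + 3*b^2/2 - 2*b - exp(b*k)/k


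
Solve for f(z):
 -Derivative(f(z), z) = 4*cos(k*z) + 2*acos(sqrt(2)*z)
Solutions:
 f(z) = C1 - 2*z*acos(sqrt(2)*z) + sqrt(2)*sqrt(1 - 2*z^2) - 4*Piecewise((sin(k*z)/k, Ne(k, 0)), (z, True))


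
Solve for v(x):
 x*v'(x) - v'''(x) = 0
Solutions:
 v(x) = C1 + Integral(C2*airyai(x) + C3*airybi(x), x)


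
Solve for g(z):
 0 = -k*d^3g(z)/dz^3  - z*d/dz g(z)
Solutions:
 g(z) = C1 + Integral(C2*airyai(z*(-1/k)^(1/3)) + C3*airybi(z*(-1/k)^(1/3)), z)


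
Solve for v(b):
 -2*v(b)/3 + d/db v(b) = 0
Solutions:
 v(b) = C1*exp(2*b/3)


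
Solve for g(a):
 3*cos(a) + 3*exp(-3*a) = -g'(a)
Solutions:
 g(a) = C1 - 3*sin(a) + exp(-3*a)


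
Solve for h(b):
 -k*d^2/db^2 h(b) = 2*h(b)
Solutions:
 h(b) = C1*exp(-sqrt(2)*b*sqrt(-1/k)) + C2*exp(sqrt(2)*b*sqrt(-1/k))


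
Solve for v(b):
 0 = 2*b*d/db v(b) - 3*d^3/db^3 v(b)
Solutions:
 v(b) = C1 + Integral(C2*airyai(2^(1/3)*3^(2/3)*b/3) + C3*airybi(2^(1/3)*3^(2/3)*b/3), b)


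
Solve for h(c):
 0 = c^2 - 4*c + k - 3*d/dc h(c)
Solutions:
 h(c) = C1 + c^3/9 - 2*c^2/3 + c*k/3


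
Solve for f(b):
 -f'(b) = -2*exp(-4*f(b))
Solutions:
 f(b) = log(-I*(C1 + 8*b)^(1/4))
 f(b) = log(I*(C1 + 8*b)^(1/4))
 f(b) = log(-(C1 + 8*b)^(1/4))
 f(b) = log(C1 + 8*b)/4


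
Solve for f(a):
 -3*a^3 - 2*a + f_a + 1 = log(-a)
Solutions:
 f(a) = C1 + 3*a^4/4 + a^2 + a*log(-a) - 2*a


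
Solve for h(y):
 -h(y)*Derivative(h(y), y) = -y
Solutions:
 h(y) = -sqrt(C1 + y^2)
 h(y) = sqrt(C1 + y^2)


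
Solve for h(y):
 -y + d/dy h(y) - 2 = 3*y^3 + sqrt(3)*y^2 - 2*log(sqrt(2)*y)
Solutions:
 h(y) = C1 + 3*y^4/4 + sqrt(3)*y^3/3 + y^2/2 - 2*y*log(y) - y*log(2) + 4*y


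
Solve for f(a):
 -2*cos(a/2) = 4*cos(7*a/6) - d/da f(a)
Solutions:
 f(a) = C1 + 4*sin(a/2) + 24*sin(7*a/6)/7


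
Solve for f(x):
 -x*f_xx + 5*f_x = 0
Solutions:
 f(x) = C1 + C2*x^6


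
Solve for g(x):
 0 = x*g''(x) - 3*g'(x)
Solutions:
 g(x) = C1 + C2*x^4


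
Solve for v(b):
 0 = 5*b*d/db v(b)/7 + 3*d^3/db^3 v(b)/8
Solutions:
 v(b) = C1 + Integral(C2*airyai(-2*21^(2/3)*5^(1/3)*b/21) + C3*airybi(-2*21^(2/3)*5^(1/3)*b/21), b)


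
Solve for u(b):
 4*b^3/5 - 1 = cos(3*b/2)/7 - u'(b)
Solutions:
 u(b) = C1 - b^4/5 + b + 2*sin(3*b/2)/21


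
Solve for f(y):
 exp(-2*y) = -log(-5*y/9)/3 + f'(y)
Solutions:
 f(y) = C1 + y*log(-y)/3 + y*(-2*log(3) - 1 + log(5))/3 - exp(-2*y)/2


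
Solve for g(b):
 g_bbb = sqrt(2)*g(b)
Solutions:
 g(b) = C3*exp(2^(1/6)*b) + (C1*sin(2^(1/6)*sqrt(3)*b/2) + C2*cos(2^(1/6)*sqrt(3)*b/2))*exp(-2^(1/6)*b/2)


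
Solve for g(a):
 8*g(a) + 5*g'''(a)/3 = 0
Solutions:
 g(a) = C3*exp(-2*3^(1/3)*5^(2/3)*a/5) + (C1*sin(3^(5/6)*5^(2/3)*a/5) + C2*cos(3^(5/6)*5^(2/3)*a/5))*exp(3^(1/3)*5^(2/3)*a/5)


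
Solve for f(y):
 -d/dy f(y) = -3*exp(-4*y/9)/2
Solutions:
 f(y) = C1 - 27*exp(-4*y/9)/8


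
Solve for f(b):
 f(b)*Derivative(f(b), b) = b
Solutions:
 f(b) = -sqrt(C1 + b^2)
 f(b) = sqrt(C1 + b^2)


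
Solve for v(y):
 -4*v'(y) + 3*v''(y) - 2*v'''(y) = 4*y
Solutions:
 v(y) = C1 - y^2/2 - 3*y/4 + (C2*sin(sqrt(23)*y/4) + C3*cos(sqrt(23)*y/4))*exp(3*y/4)


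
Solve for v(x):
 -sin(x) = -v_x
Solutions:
 v(x) = C1 - cos(x)


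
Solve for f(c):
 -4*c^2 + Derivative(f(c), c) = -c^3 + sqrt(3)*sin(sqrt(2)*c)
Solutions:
 f(c) = C1 - c^4/4 + 4*c^3/3 - sqrt(6)*cos(sqrt(2)*c)/2


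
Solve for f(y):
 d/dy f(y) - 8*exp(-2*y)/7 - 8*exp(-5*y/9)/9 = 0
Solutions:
 f(y) = C1 - 4*exp(-2*y)/7 - 8*exp(-5*y/9)/5


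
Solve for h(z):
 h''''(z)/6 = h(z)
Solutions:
 h(z) = C1*exp(-6^(1/4)*z) + C2*exp(6^(1/4)*z) + C3*sin(6^(1/4)*z) + C4*cos(6^(1/4)*z)


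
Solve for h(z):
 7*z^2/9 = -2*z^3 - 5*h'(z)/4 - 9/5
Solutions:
 h(z) = C1 - 2*z^4/5 - 28*z^3/135 - 36*z/25


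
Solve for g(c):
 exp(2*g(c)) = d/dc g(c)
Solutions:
 g(c) = log(-sqrt(-1/(C1 + c))) - log(2)/2
 g(c) = log(-1/(C1 + c))/2 - log(2)/2


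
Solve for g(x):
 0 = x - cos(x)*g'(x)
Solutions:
 g(x) = C1 + Integral(x/cos(x), x)


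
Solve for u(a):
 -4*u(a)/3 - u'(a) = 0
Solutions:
 u(a) = C1*exp(-4*a/3)


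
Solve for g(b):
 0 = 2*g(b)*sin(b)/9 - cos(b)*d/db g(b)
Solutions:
 g(b) = C1/cos(b)^(2/9)


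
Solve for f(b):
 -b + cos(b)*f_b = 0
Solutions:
 f(b) = C1 + Integral(b/cos(b), b)


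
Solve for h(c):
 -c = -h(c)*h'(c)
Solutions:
 h(c) = -sqrt(C1 + c^2)
 h(c) = sqrt(C1 + c^2)


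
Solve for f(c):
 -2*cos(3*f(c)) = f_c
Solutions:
 f(c) = -asin((C1 + exp(12*c))/(C1 - exp(12*c)))/3 + pi/3
 f(c) = asin((C1 + exp(12*c))/(C1 - exp(12*c)))/3


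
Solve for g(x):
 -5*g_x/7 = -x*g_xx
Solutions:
 g(x) = C1 + C2*x^(12/7)


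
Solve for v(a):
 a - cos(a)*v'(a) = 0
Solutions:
 v(a) = C1 + Integral(a/cos(a), a)


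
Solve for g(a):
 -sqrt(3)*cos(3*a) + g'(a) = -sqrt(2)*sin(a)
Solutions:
 g(a) = C1 + sqrt(3)*sin(3*a)/3 + sqrt(2)*cos(a)


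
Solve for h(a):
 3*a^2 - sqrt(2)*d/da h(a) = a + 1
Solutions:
 h(a) = C1 + sqrt(2)*a^3/2 - sqrt(2)*a^2/4 - sqrt(2)*a/2


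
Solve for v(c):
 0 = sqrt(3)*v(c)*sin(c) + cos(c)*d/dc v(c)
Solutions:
 v(c) = C1*cos(c)^(sqrt(3))


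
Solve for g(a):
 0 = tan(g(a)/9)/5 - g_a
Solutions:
 g(a) = -9*asin(C1*exp(a/45)) + 9*pi
 g(a) = 9*asin(C1*exp(a/45))


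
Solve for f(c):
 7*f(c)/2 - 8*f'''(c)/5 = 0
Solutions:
 f(c) = C3*exp(2^(2/3)*35^(1/3)*c/4) + (C1*sin(2^(2/3)*sqrt(3)*35^(1/3)*c/8) + C2*cos(2^(2/3)*sqrt(3)*35^(1/3)*c/8))*exp(-2^(2/3)*35^(1/3)*c/8)


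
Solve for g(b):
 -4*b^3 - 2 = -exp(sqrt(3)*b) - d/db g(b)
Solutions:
 g(b) = C1 + b^4 + 2*b - sqrt(3)*exp(sqrt(3)*b)/3


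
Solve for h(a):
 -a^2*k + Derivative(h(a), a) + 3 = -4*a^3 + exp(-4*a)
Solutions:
 h(a) = C1 - a^4 + a^3*k/3 - 3*a - exp(-4*a)/4


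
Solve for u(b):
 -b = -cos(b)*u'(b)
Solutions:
 u(b) = C1 + Integral(b/cos(b), b)


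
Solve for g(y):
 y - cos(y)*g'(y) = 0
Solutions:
 g(y) = C1 + Integral(y/cos(y), y)


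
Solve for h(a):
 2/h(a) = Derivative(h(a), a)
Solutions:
 h(a) = -sqrt(C1 + 4*a)
 h(a) = sqrt(C1 + 4*a)


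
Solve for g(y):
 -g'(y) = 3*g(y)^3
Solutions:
 g(y) = -sqrt(2)*sqrt(-1/(C1 - 3*y))/2
 g(y) = sqrt(2)*sqrt(-1/(C1 - 3*y))/2


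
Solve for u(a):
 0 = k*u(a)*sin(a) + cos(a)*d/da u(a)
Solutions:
 u(a) = C1*exp(k*log(cos(a)))


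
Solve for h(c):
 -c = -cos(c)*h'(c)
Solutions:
 h(c) = C1 + Integral(c/cos(c), c)


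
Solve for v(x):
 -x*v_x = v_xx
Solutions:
 v(x) = C1 + C2*erf(sqrt(2)*x/2)


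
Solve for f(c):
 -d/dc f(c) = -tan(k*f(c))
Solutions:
 f(c) = Piecewise((-asin(exp(C1*k + c*k))/k + pi/k, Ne(k, 0)), (nan, True))
 f(c) = Piecewise((asin(exp(C1*k + c*k))/k, Ne(k, 0)), (nan, True))


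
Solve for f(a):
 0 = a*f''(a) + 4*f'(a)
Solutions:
 f(a) = C1 + C2/a^3


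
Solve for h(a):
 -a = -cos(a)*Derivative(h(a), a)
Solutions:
 h(a) = C1 + Integral(a/cos(a), a)


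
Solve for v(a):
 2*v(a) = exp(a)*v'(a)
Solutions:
 v(a) = C1*exp(-2*exp(-a))


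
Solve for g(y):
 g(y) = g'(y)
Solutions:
 g(y) = C1*exp(y)


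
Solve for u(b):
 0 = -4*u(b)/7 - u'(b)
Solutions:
 u(b) = C1*exp(-4*b/7)


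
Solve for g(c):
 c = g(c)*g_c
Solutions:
 g(c) = -sqrt(C1 + c^2)
 g(c) = sqrt(C1 + c^2)


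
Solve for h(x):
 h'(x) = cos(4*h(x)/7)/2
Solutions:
 -x/2 - 7*log(sin(4*h(x)/7) - 1)/8 + 7*log(sin(4*h(x)/7) + 1)/8 = C1


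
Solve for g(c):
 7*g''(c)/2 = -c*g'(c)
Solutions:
 g(c) = C1 + C2*erf(sqrt(7)*c/7)


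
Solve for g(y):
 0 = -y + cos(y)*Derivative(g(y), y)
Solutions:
 g(y) = C1 + Integral(y/cos(y), y)


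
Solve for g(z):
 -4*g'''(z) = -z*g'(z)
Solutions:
 g(z) = C1 + Integral(C2*airyai(2^(1/3)*z/2) + C3*airybi(2^(1/3)*z/2), z)


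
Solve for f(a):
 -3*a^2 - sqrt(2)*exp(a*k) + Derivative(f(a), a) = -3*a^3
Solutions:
 f(a) = C1 - 3*a^4/4 + a^3 + sqrt(2)*exp(a*k)/k


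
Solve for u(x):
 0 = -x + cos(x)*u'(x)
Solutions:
 u(x) = C1 + Integral(x/cos(x), x)


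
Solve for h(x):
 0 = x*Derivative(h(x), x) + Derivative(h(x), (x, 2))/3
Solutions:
 h(x) = C1 + C2*erf(sqrt(6)*x/2)


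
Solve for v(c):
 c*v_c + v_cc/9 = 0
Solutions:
 v(c) = C1 + C2*erf(3*sqrt(2)*c/2)


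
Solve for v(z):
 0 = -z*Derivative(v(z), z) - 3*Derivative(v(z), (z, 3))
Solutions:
 v(z) = C1 + Integral(C2*airyai(-3^(2/3)*z/3) + C3*airybi(-3^(2/3)*z/3), z)


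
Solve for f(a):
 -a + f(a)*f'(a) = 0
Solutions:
 f(a) = -sqrt(C1 + a^2)
 f(a) = sqrt(C1 + a^2)


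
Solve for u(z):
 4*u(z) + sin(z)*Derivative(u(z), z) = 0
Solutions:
 u(z) = C1*(cos(z)^2 + 2*cos(z) + 1)/(cos(z)^2 - 2*cos(z) + 1)


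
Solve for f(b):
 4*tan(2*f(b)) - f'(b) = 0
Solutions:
 f(b) = -asin(C1*exp(8*b))/2 + pi/2
 f(b) = asin(C1*exp(8*b))/2


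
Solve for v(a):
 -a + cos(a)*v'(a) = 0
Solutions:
 v(a) = C1 + Integral(a/cos(a), a)


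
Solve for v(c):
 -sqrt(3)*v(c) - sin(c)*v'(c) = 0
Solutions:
 v(c) = C1*(cos(c) + 1)^(sqrt(3)/2)/(cos(c) - 1)^(sqrt(3)/2)


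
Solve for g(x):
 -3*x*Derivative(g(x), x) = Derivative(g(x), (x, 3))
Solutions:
 g(x) = C1 + Integral(C2*airyai(-3^(1/3)*x) + C3*airybi(-3^(1/3)*x), x)


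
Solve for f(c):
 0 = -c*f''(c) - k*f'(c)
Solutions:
 f(c) = C1 + c^(1 - re(k))*(C2*sin(log(c)*Abs(im(k))) + C3*cos(log(c)*im(k)))


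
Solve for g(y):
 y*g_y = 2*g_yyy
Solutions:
 g(y) = C1 + Integral(C2*airyai(2^(2/3)*y/2) + C3*airybi(2^(2/3)*y/2), y)


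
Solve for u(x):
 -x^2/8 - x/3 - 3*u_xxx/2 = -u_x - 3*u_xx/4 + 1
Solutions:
 u(x) = C1 + C2*exp(x*(3 - sqrt(105))/12) + C3*exp(x*(3 + sqrt(105))/12) + x^3/24 + 7*x^2/96 + 81*x/64


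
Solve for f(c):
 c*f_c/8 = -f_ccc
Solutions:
 f(c) = C1 + Integral(C2*airyai(-c/2) + C3*airybi(-c/2), c)


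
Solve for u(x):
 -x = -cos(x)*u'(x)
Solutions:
 u(x) = C1 + Integral(x/cos(x), x)


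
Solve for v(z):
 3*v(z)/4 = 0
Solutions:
 v(z) = 0


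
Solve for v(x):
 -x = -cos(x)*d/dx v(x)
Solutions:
 v(x) = C1 + Integral(x/cos(x), x)


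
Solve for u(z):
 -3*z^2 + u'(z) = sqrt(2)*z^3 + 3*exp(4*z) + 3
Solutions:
 u(z) = C1 + sqrt(2)*z^4/4 + z^3 + 3*z + 3*exp(4*z)/4


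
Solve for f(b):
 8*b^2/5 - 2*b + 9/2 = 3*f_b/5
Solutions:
 f(b) = C1 + 8*b^3/9 - 5*b^2/3 + 15*b/2


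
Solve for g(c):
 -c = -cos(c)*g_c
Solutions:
 g(c) = C1 + Integral(c/cos(c), c)


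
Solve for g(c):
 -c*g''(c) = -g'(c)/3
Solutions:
 g(c) = C1 + C2*c^(4/3)


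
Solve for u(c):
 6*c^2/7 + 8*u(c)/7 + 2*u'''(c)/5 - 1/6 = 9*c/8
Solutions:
 u(c) = C3*exp(-20^(1/3)*7^(2/3)*c/7) - 3*c^2/4 + 63*c/64 + (C1*sin(20^(1/3)*sqrt(3)*7^(2/3)*c/14) + C2*cos(20^(1/3)*sqrt(3)*7^(2/3)*c/14))*exp(20^(1/3)*7^(2/3)*c/14) + 7/48


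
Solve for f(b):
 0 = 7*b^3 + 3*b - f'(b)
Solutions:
 f(b) = C1 + 7*b^4/4 + 3*b^2/2


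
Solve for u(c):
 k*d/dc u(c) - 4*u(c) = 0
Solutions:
 u(c) = C1*exp(4*c/k)


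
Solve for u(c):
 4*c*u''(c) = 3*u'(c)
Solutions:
 u(c) = C1 + C2*c^(7/4)


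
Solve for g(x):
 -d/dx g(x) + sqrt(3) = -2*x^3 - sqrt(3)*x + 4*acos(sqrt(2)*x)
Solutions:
 g(x) = C1 + x^4/2 + sqrt(3)*x^2/2 - 4*x*acos(sqrt(2)*x) + sqrt(3)*x + 2*sqrt(2)*sqrt(1 - 2*x^2)


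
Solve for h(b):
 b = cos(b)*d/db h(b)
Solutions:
 h(b) = C1 + Integral(b/cos(b), b)


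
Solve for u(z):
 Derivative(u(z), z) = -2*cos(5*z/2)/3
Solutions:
 u(z) = C1 - 4*sin(5*z/2)/15


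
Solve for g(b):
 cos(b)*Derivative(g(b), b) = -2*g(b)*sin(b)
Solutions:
 g(b) = C1*cos(b)^2


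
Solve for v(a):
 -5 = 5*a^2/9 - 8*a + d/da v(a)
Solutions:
 v(a) = C1 - 5*a^3/27 + 4*a^2 - 5*a


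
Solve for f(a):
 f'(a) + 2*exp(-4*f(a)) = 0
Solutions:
 f(a) = log(-I*(C1 - 8*a)^(1/4))
 f(a) = log(I*(C1 - 8*a)^(1/4))
 f(a) = log(-(C1 - 8*a)^(1/4))
 f(a) = log(C1 - 8*a)/4


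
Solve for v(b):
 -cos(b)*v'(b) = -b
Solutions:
 v(b) = C1 + Integral(b/cos(b), b)


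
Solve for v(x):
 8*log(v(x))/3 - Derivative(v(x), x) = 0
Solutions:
 li(v(x)) = C1 + 8*x/3


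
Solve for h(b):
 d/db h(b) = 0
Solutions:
 h(b) = C1


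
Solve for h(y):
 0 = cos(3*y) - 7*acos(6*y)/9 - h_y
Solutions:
 h(y) = C1 - 7*y*acos(6*y)/9 + 7*sqrt(1 - 36*y^2)/54 + sin(3*y)/3


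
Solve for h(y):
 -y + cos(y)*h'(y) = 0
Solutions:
 h(y) = C1 + Integral(y/cos(y), y)


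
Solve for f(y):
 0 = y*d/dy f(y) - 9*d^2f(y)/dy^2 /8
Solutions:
 f(y) = C1 + C2*erfi(2*y/3)


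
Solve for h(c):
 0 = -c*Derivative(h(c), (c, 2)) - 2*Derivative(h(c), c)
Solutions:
 h(c) = C1 + C2/c


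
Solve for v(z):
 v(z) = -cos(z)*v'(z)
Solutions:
 v(z) = C1*sqrt(sin(z) - 1)/sqrt(sin(z) + 1)


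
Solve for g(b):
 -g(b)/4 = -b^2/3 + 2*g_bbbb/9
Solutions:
 g(b) = 4*b^2/3 + (C1*sin(2^(3/4)*sqrt(3)*b/4) + C2*cos(2^(3/4)*sqrt(3)*b/4))*exp(-2^(3/4)*sqrt(3)*b/4) + (C3*sin(2^(3/4)*sqrt(3)*b/4) + C4*cos(2^(3/4)*sqrt(3)*b/4))*exp(2^(3/4)*sqrt(3)*b/4)


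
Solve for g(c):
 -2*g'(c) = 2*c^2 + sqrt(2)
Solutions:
 g(c) = C1 - c^3/3 - sqrt(2)*c/2


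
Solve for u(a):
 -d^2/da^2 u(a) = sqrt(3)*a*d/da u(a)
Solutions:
 u(a) = C1 + C2*erf(sqrt(2)*3^(1/4)*a/2)


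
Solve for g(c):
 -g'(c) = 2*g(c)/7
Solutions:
 g(c) = C1*exp(-2*c/7)


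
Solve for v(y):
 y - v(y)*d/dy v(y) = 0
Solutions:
 v(y) = -sqrt(C1 + y^2)
 v(y) = sqrt(C1 + y^2)


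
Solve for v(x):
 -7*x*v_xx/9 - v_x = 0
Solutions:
 v(x) = C1 + C2/x^(2/7)


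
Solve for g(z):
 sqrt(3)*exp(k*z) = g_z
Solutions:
 g(z) = C1 + sqrt(3)*exp(k*z)/k


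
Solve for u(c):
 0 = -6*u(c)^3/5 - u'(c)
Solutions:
 u(c) = -sqrt(10)*sqrt(-1/(C1 - 6*c))/2
 u(c) = sqrt(10)*sqrt(-1/(C1 - 6*c))/2


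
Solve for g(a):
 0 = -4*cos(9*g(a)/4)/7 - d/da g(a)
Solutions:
 4*a/7 - 2*log(sin(9*g(a)/4) - 1)/9 + 2*log(sin(9*g(a)/4) + 1)/9 = C1


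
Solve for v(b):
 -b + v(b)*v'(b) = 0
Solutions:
 v(b) = -sqrt(C1 + b^2)
 v(b) = sqrt(C1 + b^2)


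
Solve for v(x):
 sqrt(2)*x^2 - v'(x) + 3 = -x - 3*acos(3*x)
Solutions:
 v(x) = C1 + sqrt(2)*x^3/3 + x^2/2 + 3*x*acos(3*x) + 3*x - sqrt(1 - 9*x^2)


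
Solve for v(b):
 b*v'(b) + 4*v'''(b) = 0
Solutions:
 v(b) = C1 + Integral(C2*airyai(-2^(1/3)*b/2) + C3*airybi(-2^(1/3)*b/2), b)


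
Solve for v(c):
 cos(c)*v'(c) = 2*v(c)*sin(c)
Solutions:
 v(c) = C1/cos(c)^2


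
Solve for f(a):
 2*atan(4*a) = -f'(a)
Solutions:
 f(a) = C1 - 2*a*atan(4*a) + log(16*a^2 + 1)/4


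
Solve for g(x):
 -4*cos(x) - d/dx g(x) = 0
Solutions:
 g(x) = C1 - 4*sin(x)


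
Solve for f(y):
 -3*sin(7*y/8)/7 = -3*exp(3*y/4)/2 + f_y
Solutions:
 f(y) = C1 + 2*exp(3*y/4) + 24*cos(7*y/8)/49


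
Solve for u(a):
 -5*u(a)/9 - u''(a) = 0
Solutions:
 u(a) = C1*sin(sqrt(5)*a/3) + C2*cos(sqrt(5)*a/3)


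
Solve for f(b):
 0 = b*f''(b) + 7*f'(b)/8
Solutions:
 f(b) = C1 + C2*b^(1/8)


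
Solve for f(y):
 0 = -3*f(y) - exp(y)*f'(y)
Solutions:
 f(y) = C1*exp(3*exp(-y))


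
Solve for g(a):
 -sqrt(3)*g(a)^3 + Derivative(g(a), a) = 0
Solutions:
 g(a) = -sqrt(2)*sqrt(-1/(C1 + sqrt(3)*a))/2
 g(a) = sqrt(2)*sqrt(-1/(C1 + sqrt(3)*a))/2


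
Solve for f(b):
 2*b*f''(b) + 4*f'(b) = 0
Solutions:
 f(b) = C1 + C2/b


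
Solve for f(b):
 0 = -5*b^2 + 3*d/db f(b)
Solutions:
 f(b) = C1 + 5*b^3/9


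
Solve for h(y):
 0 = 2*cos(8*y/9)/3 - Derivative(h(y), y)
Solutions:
 h(y) = C1 + 3*sin(8*y/9)/4


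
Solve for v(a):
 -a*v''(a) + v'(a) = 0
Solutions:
 v(a) = C1 + C2*a^2


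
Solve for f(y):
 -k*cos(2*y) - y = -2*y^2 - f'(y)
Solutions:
 f(y) = C1 + k*sin(2*y)/2 - 2*y^3/3 + y^2/2


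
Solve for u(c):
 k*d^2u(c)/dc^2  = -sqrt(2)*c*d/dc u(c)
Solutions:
 u(c) = C1 + C2*sqrt(k)*erf(2^(3/4)*c*sqrt(1/k)/2)


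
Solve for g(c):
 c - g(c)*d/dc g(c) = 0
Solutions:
 g(c) = -sqrt(C1 + c^2)
 g(c) = sqrt(C1 + c^2)


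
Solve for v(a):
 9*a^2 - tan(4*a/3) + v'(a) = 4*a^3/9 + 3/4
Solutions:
 v(a) = C1 + a^4/9 - 3*a^3 + 3*a/4 - 3*log(cos(4*a/3))/4


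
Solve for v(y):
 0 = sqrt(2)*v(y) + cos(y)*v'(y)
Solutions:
 v(y) = C1*(sin(y) - 1)^(sqrt(2)/2)/(sin(y) + 1)^(sqrt(2)/2)


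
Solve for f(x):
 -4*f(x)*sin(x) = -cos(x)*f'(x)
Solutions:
 f(x) = C1/cos(x)^4


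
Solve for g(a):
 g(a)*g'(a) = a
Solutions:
 g(a) = -sqrt(C1 + a^2)
 g(a) = sqrt(C1 + a^2)


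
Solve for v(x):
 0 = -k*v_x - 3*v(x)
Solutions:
 v(x) = C1*exp(-3*x/k)


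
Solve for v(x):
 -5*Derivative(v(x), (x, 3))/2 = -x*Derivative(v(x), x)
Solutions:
 v(x) = C1 + Integral(C2*airyai(2^(1/3)*5^(2/3)*x/5) + C3*airybi(2^(1/3)*5^(2/3)*x/5), x)


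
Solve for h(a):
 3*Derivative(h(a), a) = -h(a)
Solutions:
 h(a) = C1*exp(-a/3)


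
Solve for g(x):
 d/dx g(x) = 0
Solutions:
 g(x) = C1


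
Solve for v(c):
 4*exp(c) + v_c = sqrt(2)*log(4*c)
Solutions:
 v(c) = C1 + sqrt(2)*c*log(c) + sqrt(2)*c*(-1 + 2*log(2)) - 4*exp(c)


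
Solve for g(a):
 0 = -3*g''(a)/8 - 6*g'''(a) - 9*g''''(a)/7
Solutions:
 g(a) = C1 + C2*a + C3*exp(a*(-28 + sqrt(742))/12) + C4*exp(-a*(sqrt(742) + 28)/12)


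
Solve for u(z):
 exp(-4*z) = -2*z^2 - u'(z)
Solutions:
 u(z) = C1 - 2*z^3/3 + exp(-4*z)/4


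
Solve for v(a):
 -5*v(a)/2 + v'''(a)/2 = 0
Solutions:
 v(a) = C3*exp(5^(1/3)*a) + (C1*sin(sqrt(3)*5^(1/3)*a/2) + C2*cos(sqrt(3)*5^(1/3)*a/2))*exp(-5^(1/3)*a/2)


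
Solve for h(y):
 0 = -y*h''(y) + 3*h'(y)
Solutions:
 h(y) = C1 + C2*y^4


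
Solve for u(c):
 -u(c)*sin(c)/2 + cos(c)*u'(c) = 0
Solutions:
 u(c) = C1/sqrt(cos(c))


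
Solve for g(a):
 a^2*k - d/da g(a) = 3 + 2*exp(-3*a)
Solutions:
 g(a) = C1 + a^3*k/3 - 3*a + 2*exp(-3*a)/3


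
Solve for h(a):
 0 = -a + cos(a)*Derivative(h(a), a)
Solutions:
 h(a) = C1 + Integral(a/cos(a), a)


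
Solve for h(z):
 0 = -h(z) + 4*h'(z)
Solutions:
 h(z) = C1*exp(z/4)


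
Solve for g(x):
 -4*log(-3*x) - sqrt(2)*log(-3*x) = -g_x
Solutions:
 g(x) = C1 + x*(sqrt(2) + 4)*log(-x) + x*(-4 - sqrt(2) + sqrt(2)*log(3) + 4*log(3))


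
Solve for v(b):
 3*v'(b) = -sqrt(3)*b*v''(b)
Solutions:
 v(b) = C1 + C2*b^(1 - sqrt(3))


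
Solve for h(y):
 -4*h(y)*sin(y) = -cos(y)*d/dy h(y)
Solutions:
 h(y) = C1/cos(y)^4


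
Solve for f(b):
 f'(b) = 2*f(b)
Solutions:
 f(b) = C1*exp(2*b)


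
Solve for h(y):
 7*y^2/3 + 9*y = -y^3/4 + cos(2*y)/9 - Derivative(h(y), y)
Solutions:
 h(y) = C1 - y^4/16 - 7*y^3/9 - 9*y^2/2 + sin(2*y)/18


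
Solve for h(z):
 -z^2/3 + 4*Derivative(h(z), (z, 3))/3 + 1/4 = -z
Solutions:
 h(z) = C1 + C2*z + C3*z^2 + z^5/240 - z^4/32 - z^3/32


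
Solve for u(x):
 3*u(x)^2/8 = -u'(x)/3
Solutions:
 u(x) = 8/(C1 + 9*x)


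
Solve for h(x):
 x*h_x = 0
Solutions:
 h(x) = C1


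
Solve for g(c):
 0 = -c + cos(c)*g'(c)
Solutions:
 g(c) = C1 + Integral(c/cos(c), c)


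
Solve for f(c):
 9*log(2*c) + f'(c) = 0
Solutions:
 f(c) = C1 - 9*c*log(c) - c*log(512) + 9*c


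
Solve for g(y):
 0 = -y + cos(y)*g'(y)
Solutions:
 g(y) = C1 + Integral(y/cos(y), y)


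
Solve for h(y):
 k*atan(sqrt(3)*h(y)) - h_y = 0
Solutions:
 Integral(1/atan(sqrt(3)*_y), (_y, h(y))) = C1 + k*y


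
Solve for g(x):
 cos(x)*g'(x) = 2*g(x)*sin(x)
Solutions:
 g(x) = C1/cos(x)^2


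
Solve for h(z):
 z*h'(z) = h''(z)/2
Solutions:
 h(z) = C1 + C2*erfi(z)


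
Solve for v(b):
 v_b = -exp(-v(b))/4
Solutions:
 v(b) = log(C1 - b/4)


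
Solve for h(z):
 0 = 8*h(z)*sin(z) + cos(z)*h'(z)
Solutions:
 h(z) = C1*cos(z)^8


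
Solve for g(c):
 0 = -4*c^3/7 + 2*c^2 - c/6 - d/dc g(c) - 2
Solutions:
 g(c) = C1 - c^4/7 + 2*c^3/3 - c^2/12 - 2*c


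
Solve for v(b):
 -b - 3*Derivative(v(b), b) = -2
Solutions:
 v(b) = C1 - b^2/6 + 2*b/3


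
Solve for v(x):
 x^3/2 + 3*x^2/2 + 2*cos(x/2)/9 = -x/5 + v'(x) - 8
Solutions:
 v(x) = C1 + x^4/8 + x^3/2 + x^2/10 + 8*x + 4*sin(x/2)/9


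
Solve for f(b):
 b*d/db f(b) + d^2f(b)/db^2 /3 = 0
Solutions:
 f(b) = C1 + C2*erf(sqrt(6)*b/2)


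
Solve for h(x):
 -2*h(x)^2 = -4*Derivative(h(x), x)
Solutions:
 h(x) = -2/(C1 + x)


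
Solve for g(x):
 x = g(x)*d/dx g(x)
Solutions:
 g(x) = -sqrt(C1 + x^2)
 g(x) = sqrt(C1 + x^2)


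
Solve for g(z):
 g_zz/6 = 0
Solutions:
 g(z) = C1 + C2*z


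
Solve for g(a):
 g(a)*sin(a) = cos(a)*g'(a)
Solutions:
 g(a) = C1/cos(a)


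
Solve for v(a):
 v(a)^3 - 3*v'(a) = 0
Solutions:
 v(a) = -sqrt(6)*sqrt(-1/(C1 + a))/2
 v(a) = sqrt(6)*sqrt(-1/(C1 + a))/2


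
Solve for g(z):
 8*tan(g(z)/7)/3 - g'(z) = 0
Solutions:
 g(z) = -7*asin(C1*exp(8*z/21)) + 7*pi
 g(z) = 7*asin(C1*exp(8*z/21))


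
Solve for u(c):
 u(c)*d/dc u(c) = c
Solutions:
 u(c) = -sqrt(C1 + c^2)
 u(c) = sqrt(C1 + c^2)


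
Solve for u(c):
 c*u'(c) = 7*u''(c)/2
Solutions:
 u(c) = C1 + C2*erfi(sqrt(7)*c/7)


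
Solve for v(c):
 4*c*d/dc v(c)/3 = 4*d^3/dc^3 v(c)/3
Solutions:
 v(c) = C1 + Integral(C2*airyai(c) + C3*airybi(c), c)


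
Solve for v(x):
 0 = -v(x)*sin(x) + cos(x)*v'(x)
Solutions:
 v(x) = C1/cos(x)


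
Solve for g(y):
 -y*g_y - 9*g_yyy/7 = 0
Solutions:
 g(y) = C1 + Integral(C2*airyai(-21^(1/3)*y/3) + C3*airybi(-21^(1/3)*y/3), y)


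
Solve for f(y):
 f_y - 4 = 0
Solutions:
 f(y) = C1 + 4*y


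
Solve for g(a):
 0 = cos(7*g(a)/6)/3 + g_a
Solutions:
 a/3 - 3*log(sin(7*g(a)/6) - 1)/7 + 3*log(sin(7*g(a)/6) + 1)/7 = C1


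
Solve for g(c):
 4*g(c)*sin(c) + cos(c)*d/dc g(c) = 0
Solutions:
 g(c) = C1*cos(c)^4


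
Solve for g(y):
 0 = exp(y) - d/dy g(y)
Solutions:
 g(y) = C1 + exp(y)


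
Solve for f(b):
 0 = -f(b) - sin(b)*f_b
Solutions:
 f(b) = C1*sqrt(cos(b) + 1)/sqrt(cos(b) - 1)


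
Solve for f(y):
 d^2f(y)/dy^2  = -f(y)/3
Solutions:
 f(y) = C1*sin(sqrt(3)*y/3) + C2*cos(sqrt(3)*y/3)


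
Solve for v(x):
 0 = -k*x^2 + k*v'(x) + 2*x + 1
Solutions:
 v(x) = C1 + x^3/3 - x^2/k - x/k


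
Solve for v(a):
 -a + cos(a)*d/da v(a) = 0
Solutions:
 v(a) = C1 + Integral(a/cos(a), a)


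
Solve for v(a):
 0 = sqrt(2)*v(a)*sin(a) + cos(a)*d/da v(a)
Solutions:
 v(a) = C1*cos(a)^(sqrt(2))


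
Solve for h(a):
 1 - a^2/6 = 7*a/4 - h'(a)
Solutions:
 h(a) = C1 + a^3/18 + 7*a^2/8 - a


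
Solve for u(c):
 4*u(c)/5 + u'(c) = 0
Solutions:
 u(c) = C1*exp(-4*c/5)


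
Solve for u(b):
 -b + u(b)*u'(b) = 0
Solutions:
 u(b) = -sqrt(C1 + b^2)
 u(b) = sqrt(C1 + b^2)


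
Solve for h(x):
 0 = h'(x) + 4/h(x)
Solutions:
 h(x) = -sqrt(C1 - 8*x)
 h(x) = sqrt(C1 - 8*x)


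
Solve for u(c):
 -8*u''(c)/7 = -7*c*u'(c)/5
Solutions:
 u(c) = C1 + C2*erfi(7*sqrt(5)*c/20)


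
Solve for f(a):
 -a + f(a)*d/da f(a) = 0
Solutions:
 f(a) = -sqrt(C1 + a^2)
 f(a) = sqrt(C1 + a^2)


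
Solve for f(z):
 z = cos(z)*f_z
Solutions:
 f(z) = C1 + Integral(z/cos(z), z)


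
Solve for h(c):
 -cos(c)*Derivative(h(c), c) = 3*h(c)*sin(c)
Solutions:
 h(c) = C1*cos(c)^3


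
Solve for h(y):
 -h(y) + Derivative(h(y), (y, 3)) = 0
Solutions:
 h(y) = C3*exp(y) + (C1*sin(sqrt(3)*y/2) + C2*cos(sqrt(3)*y/2))*exp(-y/2)


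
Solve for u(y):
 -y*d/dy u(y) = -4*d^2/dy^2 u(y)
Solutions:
 u(y) = C1 + C2*erfi(sqrt(2)*y/4)


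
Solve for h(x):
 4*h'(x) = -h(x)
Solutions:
 h(x) = C1*exp(-x/4)


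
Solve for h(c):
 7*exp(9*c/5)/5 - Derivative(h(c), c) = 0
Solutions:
 h(c) = C1 + 7*exp(9*c/5)/9


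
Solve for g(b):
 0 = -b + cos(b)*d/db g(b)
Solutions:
 g(b) = C1 + Integral(b/cos(b), b)


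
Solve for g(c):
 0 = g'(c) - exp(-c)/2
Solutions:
 g(c) = C1 - exp(-c)/2


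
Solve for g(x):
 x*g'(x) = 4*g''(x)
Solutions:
 g(x) = C1 + C2*erfi(sqrt(2)*x/4)


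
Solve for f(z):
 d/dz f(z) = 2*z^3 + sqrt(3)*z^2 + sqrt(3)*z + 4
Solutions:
 f(z) = C1 + z^4/2 + sqrt(3)*z^3/3 + sqrt(3)*z^2/2 + 4*z


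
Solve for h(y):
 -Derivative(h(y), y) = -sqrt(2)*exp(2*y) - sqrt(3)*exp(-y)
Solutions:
 h(y) = C1 + sqrt(2)*exp(2*y)/2 - sqrt(3)*exp(-y)


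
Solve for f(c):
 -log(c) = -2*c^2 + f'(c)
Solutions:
 f(c) = C1 + 2*c^3/3 - c*log(c) + c


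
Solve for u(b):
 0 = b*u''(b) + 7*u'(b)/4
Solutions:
 u(b) = C1 + C2/b^(3/4)


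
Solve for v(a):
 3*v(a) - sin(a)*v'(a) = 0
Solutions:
 v(a) = C1*(cos(a) - 1)^(3/2)/(cos(a) + 1)^(3/2)


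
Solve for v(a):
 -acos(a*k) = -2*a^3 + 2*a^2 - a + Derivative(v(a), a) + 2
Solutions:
 v(a) = C1 + a^4/2 - 2*a^3/3 + a^2/2 - 2*a - Piecewise((a*acos(a*k) - sqrt(-a^2*k^2 + 1)/k, Ne(k, 0)), (pi*a/2, True))


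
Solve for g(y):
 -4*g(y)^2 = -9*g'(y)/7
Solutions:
 g(y) = -9/(C1 + 28*y)


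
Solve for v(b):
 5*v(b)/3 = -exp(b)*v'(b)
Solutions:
 v(b) = C1*exp(5*exp(-b)/3)


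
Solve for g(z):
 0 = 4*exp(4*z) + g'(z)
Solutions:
 g(z) = C1 - exp(4*z)


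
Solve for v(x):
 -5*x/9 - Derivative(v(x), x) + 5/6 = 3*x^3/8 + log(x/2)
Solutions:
 v(x) = C1 - 3*x^4/32 - 5*x^2/18 - x*log(x) + x*log(2) + 11*x/6


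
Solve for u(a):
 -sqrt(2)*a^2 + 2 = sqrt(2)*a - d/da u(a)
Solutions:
 u(a) = C1 + sqrt(2)*a^3/3 + sqrt(2)*a^2/2 - 2*a


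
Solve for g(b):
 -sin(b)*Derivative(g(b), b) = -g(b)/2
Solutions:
 g(b) = C1*(cos(b) - 1)^(1/4)/(cos(b) + 1)^(1/4)


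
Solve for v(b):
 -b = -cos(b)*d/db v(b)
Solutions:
 v(b) = C1 + Integral(b/cos(b), b)


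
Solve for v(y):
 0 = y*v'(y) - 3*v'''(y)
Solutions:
 v(y) = C1 + Integral(C2*airyai(3^(2/3)*y/3) + C3*airybi(3^(2/3)*y/3), y)


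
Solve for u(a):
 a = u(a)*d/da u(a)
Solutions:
 u(a) = -sqrt(C1 + a^2)
 u(a) = sqrt(C1 + a^2)


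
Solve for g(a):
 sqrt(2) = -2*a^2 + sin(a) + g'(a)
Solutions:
 g(a) = C1 + 2*a^3/3 + sqrt(2)*a + cos(a)


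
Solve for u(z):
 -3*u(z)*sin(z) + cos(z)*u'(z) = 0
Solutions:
 u(z) = C1/cos(z)^3


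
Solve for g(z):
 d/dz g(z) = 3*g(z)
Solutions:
 g(z) = C1*exp(3*z)


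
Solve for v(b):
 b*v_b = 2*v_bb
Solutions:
 v(b) = C1 + C2*erfi(b/2)


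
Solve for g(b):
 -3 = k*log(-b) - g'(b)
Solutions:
 g(b) = C1 + b*k*log(-b) + b*(3 - k)


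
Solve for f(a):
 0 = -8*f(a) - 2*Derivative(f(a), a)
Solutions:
 f(a) = C1*exp(-4*a)


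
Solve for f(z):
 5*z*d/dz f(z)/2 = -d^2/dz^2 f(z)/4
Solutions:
 f(z) = C1 + C2*erf(sqrt(5)*z)


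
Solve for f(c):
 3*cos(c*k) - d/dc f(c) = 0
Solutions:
 f(c) = C1 + 3*sin(c*k)/k


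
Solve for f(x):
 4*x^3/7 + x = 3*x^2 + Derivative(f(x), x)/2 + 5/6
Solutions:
 f(x) = C1 + 2*x^4/7 - 2*x^3 + x^2 - 5*x/3


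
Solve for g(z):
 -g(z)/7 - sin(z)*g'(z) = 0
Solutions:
 g(z) = C1*(cos(z) + 1)^(1/14)/(cos(z) - 1)^(1/14)


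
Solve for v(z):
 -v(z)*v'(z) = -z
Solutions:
 v(z) = -sqrt(C1 + z^2)
 v(z) = sqrt(C1 + z^2)


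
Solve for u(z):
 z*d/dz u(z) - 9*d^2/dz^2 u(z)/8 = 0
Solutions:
 u(z) = C1 + C2*erfi(2*z/3)


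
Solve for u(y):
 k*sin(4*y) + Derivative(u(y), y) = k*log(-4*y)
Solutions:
 u(y) = C1 + k*(y*log(-y) - y + 2*y*log(2) + cos(4*y)/4)


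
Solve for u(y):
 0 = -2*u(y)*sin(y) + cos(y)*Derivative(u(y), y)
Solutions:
 u(y) = C1/cos(y)^2


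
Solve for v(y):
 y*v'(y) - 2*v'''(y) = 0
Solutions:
 v(y) = C1 + Integral(C2*airyai(2^(2/3)*y/2) + C3*airybi(2^(2/3)*y/2), y)


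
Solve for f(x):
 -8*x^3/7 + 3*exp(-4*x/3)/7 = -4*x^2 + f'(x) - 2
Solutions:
 f(x) = C1 - 2*x^4/7 + 4*x^3/3 + 2*x - 9*exp(-4*x/3)/28


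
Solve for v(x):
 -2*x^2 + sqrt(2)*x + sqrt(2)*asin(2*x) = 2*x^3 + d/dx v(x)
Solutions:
 v(x) = C1 - x^4/2 - 2*x^3/3 + sqrt(2)*x^2/2 + sqrt(2)*(x*asin(2*x) + sqrt(1 - 4*x^2)/2)


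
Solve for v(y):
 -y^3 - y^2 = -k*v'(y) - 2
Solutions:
 v(y) = C1 + y^4/(4*k) + y^3/(3*k) - 2*y/k


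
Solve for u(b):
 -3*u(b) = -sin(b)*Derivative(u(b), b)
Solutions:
 u(b) = C1*(cos(b) - 1)^(3/2)/(cos(b) + 1)^(3/2)


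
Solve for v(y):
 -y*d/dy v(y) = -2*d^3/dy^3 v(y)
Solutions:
 v(y) = C1 + Integral(C2*airyai(2^(2/3)*y/2) + C3*airybi(2^(2/3)*y/2), y)


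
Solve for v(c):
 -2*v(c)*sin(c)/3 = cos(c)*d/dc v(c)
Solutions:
 v(c) = C1*cos(c)^(2/3)


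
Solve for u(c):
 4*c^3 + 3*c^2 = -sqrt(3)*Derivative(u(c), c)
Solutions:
 u(c) = C1 - sqrt(3)*c^4/3 - sqrt(3)*c^3/3


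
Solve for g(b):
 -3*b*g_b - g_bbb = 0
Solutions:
 g(b) = C1 + Integral(C2*airyai(-3^(1/3)*b) + C3*airybi(-3^(1/3)*b), b)


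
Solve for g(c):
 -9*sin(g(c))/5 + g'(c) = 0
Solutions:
 -9*c/5 + log(cos(g(c)) - 1)/2 - log(cos(g(c)) + 1)/2 = C1


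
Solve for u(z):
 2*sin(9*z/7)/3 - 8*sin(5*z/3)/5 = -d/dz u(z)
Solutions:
 u(z) = C1 + 14*cos(9*z/7)/27 - 24*cos(5*z/3)/25


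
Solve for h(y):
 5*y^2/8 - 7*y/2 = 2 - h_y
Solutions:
 h(y) = C1 - 5*y^3/24 + 7*y^2/4 + 2*y


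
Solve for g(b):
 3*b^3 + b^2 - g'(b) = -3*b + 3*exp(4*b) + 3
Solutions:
 g(b) = C1 + 3*b^4/4 + b^3/3 + 3*b^2/2 - 3*b - 3*exp(4*b)/4


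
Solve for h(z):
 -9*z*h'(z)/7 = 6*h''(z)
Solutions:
 h(z) = C1 + C2*erf(sqrt(21)*z/14)


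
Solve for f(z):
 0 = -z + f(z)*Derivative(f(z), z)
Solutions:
 f(z) = -sqrt(C1 + z^2)
 f(z) = sqrt(C1 + z^2)


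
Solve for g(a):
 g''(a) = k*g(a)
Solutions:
 g(a) = C1*exp(-a*sqrt(k)) + C2*exp(a*sqrt(k))


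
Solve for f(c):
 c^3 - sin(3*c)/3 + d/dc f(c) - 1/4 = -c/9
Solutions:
 f(c) = C1 - c^4/4 - c^2/18 + c/4 - cos(3*c)/9


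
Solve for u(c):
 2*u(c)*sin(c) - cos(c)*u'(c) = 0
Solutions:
 u(c) = C1/cos(c)^2


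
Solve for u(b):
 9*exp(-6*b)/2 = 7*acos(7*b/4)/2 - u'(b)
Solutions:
 u(b) = C1 + 7*b*acos(7*b/4)/2 - sqrt(16 - 49*b^2)/2 + 3*exp(-6*b)/4


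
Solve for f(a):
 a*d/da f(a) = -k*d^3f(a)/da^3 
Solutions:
 f(a) = C1 + Integral(C2*airyai(a*(-1/k)^(1/3)) + C3*airybi(a*(-1/k)^(1/3)), a)


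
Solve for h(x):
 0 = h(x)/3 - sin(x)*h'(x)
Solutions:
 h(x) = C1*(cos(x) - 1)^(1/6)/(cos(x) + 1)^(1/6)


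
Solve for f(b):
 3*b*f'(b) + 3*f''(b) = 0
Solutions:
 f(b) = C1 + C2*erf(sqrt(2)*b/2)


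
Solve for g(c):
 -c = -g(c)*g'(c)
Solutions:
 g(c) = -sqrt(C1 + c^2)
 g(c) = sqrt(C1 + c^2)


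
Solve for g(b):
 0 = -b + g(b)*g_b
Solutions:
 g(b) = -sqrt(C1 + b^2)
 g(b) = sqrt(C1 + b^2)


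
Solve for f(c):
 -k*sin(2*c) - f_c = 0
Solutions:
 f(c) = C1 + k*cos(2*c)/2


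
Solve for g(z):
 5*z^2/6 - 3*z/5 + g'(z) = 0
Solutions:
 g(z) = C1 - 5*z^3/18 + 3*z^2/10


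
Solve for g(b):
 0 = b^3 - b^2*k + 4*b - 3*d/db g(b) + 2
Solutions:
 g(b) = C1 + b^4/12 - b^3*k/9 + 2*b^2/3 + 2*b/3


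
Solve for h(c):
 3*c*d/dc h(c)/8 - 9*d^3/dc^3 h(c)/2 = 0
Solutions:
 h(c) = C1 + Integral(C2*airyai(18^(1/3)*c/6) + C3*airybi(18^(1/3)*c/6), c)


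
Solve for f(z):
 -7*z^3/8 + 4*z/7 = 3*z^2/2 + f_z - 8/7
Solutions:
 f(z) = C1 - 7*z^4/32 - z^3/2 + 2*z^2/7 + 8*z/7


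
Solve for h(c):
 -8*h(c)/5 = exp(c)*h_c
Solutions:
 h(c) = C1*exp(8*exp(-c)/5)


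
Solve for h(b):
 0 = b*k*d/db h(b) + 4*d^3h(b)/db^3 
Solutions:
 h(b) = C1 + Integral(C2*airyai(2^(1/3)*b*(-k)^(1/3)/2) + C3*airybi(2^(1/3)*b*(-k)^(1/3)/2), b)


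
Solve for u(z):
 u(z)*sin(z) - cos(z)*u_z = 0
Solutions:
 u(z) = C1/cos(z)


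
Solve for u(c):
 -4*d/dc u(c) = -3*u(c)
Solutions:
 u(c) = C1*exp(3*c/4)


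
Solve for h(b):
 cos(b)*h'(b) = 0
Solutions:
 h(b) = C1


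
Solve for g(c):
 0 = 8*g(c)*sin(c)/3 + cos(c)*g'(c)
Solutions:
 g(c) = C1*cos(c)^(8/3)


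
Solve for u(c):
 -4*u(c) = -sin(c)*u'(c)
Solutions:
 u(c) = C1*(cos(c)^2 - 2*cos(c) + 1)/(cos(c)^2 + 2*cos(c) + 1)


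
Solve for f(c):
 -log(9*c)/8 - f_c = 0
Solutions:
 f(c) = C1 - c*log(c)/8 - c*log(3)/4 + c/8


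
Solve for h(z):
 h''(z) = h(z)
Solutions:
 h(z) = C1*exp(-z) + C2*exp(z)


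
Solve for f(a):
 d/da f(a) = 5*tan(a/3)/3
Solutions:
 f(a) = C1 - 5*log(cos(a/3))


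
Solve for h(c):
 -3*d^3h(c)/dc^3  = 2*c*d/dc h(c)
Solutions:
 h(c) = C1 + Integral(C2*airyai(-2^(1/3)*3^(2/3)*c/3) + C3*airybi(-2^(1/3)*3^(2/3)*c/3), c)


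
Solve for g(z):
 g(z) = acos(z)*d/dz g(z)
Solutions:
 g(z) = C1*exp(Integral(1/acos(z), z))


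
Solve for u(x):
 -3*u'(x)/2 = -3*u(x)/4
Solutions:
 u(x) = C1*exp(x/2)


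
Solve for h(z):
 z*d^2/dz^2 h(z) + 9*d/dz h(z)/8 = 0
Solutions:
 h(z) = C1 + C2/z^(1/8)


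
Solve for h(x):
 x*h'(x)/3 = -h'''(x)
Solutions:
 h(x) = C1 + Integral(C2*airyai(-3^(2/3)*x/3) + C3*airybi(-3^(2/3)*x/3), x)


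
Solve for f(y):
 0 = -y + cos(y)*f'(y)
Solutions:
 f(y) = C1 + Integral(y/cos(y), y)


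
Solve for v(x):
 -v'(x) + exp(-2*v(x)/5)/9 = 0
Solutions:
 v(x) = 5*log(-sqrt(C1 + x)) - 5*log(15) + 5*log(10)/2
 v(x) = 5*log(C1 + x)/2 - 5*log(15) + 5*log(10)/2


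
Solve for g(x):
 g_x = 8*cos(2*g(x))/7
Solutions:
 -8*x/7 - log(sin(2*g(x)) - 1)/4 + log(sin(2*g(x)) + 1)/4 = C1


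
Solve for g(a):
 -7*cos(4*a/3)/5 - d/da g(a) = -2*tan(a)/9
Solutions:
 g(a) = C1 - 2*log(cos(a))/9 - 21*sin(4*a/3)/20


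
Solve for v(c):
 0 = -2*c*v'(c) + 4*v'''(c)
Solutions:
 v(c) = C1 + Integral(C2*airyai(2^(2/3)*c/2) + C3*airybi(2^(2/3)*c/2), c)


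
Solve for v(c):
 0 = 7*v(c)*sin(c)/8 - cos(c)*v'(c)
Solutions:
 v(c) = C1/cos(c)^(7/8)


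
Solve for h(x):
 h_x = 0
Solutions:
 h(x) = C1


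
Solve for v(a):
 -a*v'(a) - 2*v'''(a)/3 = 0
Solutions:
 v(a) = C1 + Integral(C2*airyai(-2^(2/3)*3^(1/3)*a/2) + C3*airybi(-2^(2/3)*3^(1/3)*a/2), a)


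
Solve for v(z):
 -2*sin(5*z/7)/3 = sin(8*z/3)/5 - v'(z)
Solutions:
 v(z) = C1 - 14*cos(5*z/7)/15 - 3*cos(8*z/3)/40


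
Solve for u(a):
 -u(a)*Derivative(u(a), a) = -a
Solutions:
 u(a) = -sqrt(C1 + a^2)
 u(a) = sqrt(C1 + a^2)


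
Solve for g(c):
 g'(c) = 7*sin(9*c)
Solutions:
 g(c) = C1 - 7*cos(9*c)/9


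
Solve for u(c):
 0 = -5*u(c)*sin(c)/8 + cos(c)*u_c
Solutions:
 u(c) = C1/cos(c)^(5/8)


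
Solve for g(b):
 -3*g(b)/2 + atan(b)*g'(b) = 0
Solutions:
 g(b) = C1*exp(3*Integral(1/atan(b), b)/2)


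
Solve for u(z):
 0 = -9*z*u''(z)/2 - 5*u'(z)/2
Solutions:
 u(z) = C1 + C2*z^(4/9)


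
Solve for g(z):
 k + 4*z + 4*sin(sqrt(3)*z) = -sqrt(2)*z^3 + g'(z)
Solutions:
 g(z) = C1 + k*z + sqrt(2)*z^4/4 + 2*z^2 - 4*sqrt(3)*cos(sqrt(3)*z)/3


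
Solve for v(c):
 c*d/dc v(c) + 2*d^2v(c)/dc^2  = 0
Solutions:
 v(c) = C1 + C2*erf(c/2)


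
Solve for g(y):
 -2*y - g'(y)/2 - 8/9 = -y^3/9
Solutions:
 g(y) = C1 + y^4/18 - 2*y^2 - 16*y/9


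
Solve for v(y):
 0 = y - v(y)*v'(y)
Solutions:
 v(y) = -sqrt(C1 + y^2)
 v(y) = sqrt(C1 + y^2)


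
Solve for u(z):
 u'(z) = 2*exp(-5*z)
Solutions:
 u(z) = C1 - 2*exp(-5*z)/5


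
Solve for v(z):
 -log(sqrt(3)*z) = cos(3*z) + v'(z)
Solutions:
 v(z) = C1 - z*log(z) - z*log(3)/2 + z - sin(3*z)/3


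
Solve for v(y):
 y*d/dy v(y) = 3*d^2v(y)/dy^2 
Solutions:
 v(y) = C1 + C2*erfi(sqrt(6)*y/6)


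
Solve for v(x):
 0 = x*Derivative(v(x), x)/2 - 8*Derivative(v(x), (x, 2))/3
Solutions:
 v(x) = C1 + C2*erfi(sqrt(6)*x/8)


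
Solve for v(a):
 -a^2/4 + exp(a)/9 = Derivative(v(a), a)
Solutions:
 v(a) = C1 - a^3/12 + exp(a)/9


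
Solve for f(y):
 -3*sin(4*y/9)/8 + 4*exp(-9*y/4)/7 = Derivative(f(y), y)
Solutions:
 f(y) = C1 + 27*cos(4*y/9)/32 - 16*exp(-9*y/4)/63


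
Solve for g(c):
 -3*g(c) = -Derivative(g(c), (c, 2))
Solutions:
 g(c) = C1*exp(-sqrt(3)*c) + C2*exp(sqrt(3)*c)


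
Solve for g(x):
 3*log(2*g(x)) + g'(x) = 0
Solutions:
 Integral(1/(log(_y) + log(2)), (_y, g(x)))/3 = C1 - x


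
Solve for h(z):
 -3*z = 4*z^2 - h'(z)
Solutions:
 h(z) = C1 + 4*z^3/3 + 3*z^2/2


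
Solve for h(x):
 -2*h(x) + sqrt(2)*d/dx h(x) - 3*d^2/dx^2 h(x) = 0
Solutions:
 h(x) = (C1*sin(sqrt(22)*x/6) + C2*cos(sqrt(22)*x/6))*exp(sqrt(2)*x/6)


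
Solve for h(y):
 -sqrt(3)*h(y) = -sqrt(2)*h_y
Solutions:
 h(y) = C1*exp(sqrt(6)*y/2)


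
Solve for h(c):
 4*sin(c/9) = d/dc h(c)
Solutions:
 h(c) = C1 - 36*cos(c/9)


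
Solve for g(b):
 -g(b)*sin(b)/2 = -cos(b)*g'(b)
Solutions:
 g(b) = C1/sqrt(cos(b))


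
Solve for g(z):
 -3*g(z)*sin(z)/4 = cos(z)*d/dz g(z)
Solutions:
 g(z) = C1*cos(z)^(3/4)


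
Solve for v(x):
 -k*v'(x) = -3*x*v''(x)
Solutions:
 v(x) = C1 + x^(re(k)/3 + 1)*(C2*sin(log(x)*Abs(im(k))/3) + C3*cos(log(x)*im(k)/3))
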